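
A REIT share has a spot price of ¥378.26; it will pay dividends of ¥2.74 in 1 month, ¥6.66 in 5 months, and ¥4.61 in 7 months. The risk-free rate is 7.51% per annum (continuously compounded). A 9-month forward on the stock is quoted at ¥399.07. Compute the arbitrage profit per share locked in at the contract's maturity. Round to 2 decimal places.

PV(dividends) I = 2.74·e^(−0.0751·1/12) + 6.66·e^(−0.0751·5/12) + 4.61·e^(−0.0751·7/12) = 13.5901
Fair forward F* = (S − I)·e^(rT) = (378.26 − 13.5901)·e^0.056325 = 364.6699 × 1.057941 = 385.7992
Market ¥399.07 > fair 385.7992: forward overpriced → cash-and-carry (borrow at r, buy the stock and collect the dividends, short the forward).
Profit at T = |F_mkt − F*| = |399.07 − 385.7992| = ¥13.27 per share

¥13.27 per share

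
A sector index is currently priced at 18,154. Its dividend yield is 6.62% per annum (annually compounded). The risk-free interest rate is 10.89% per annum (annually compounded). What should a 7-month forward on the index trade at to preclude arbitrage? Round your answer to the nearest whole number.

F = S · (1+r)^T / (1+q)^T
= 18154 × 1.062153 / 1.038100 = 18154 × 1.023170
F = 18,575

18,575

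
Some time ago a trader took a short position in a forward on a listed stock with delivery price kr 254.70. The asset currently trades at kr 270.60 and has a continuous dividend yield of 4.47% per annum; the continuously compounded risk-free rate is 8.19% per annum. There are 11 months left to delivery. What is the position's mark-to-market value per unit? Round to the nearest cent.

Current fair forward for the remaining 11 months: F = S·e^((r − q)·T), (r − q) = 0.0819 − 0.0447 = 0.0372
F = 270.60 · e^(0.0372 × 11/12) = 270.60 × 1.034688 = 279.9866
Value of long forward = (F − K)·e^(−rT) = (279.9866 − 254.70) · e^(−0.0819·11/12)
= 25.2866 × 0.927674 = 23.46
Short position value = −(long value) = -kr 23.46

-kr 23.46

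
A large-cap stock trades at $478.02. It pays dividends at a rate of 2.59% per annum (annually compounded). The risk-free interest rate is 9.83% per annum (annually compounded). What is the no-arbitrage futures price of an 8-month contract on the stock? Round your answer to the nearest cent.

$500.25

F = S · (1+r)^T / (1+q)^T
= 478.02 × 1.064504 / 1.017193 = 478.02 × 1.046511
F = $500.25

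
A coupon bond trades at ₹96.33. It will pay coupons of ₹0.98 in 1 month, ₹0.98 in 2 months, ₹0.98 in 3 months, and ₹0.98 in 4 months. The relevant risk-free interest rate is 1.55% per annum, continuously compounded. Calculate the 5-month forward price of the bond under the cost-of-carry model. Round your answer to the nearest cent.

PV(coupons) I = 0.98·e^(−0.0155·1/12) + 0.98·e^(−0.0155·2/12) + 0.98·e^(−0.0155·3/12) + 0.98·e^(−0.0155·4/12)
I = 0.9787 + 0.9775 + 0.9762 + 0.9749 = 3.9073
F = (S − I)·e^(rT) = (96.33 − 3.9073) · e^(0.0155·5/12)
= 92.4227 · e^0.006458 = 92.4227 × 1.006479 = ₹93.02

₹93.02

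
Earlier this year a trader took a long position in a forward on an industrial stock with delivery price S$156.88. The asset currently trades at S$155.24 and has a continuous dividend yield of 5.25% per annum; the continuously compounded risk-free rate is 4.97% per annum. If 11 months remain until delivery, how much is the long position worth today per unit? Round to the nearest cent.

-S$1.95

Current fair forward for the remaining 11 months: F = S·e^((r − q)·T), (r − q) = 0.0497 − 0.0525 = -0.0028
F = 155.24 · e^(-0.0028 × 11/12) = 155.24 × 0.997437 = 154.8421
Value of long forward = (F − K)·e^(−rT) = (154.8421 − 156.88) · e^(−0.0497·11/12)
= -2.0379 × 0.955464 = -1.95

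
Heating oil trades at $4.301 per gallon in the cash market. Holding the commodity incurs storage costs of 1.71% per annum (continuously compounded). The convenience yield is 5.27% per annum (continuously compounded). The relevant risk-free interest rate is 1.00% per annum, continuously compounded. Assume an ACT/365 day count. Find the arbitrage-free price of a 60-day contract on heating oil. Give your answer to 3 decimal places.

Net carry = r + u − y = 0.0100 + 0.0171 − 0.0527 = -0.0256
F = S·e^((r+u−y)T) = 4.301 · e^(-0.0256 × 60/365) = 4.301 · e^-0.004208
= 4.301 × 0.995801 = $4.283 per gallon

$4.283 per gallon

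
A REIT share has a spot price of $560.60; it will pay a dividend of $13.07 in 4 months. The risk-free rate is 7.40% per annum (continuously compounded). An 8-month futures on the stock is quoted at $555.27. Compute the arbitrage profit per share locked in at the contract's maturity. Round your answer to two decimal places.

$20.28 per share

PV(dividends) I = 13.07·e^(−0.0740·4/12) = 12.7516
Fair futures F* = (S − I)·e^(rT) = (560.60 − 12.7516)·e^0.049333 = 547.8484 × 1.050570 = 575.5531
Market $555.27 < fair 575.5531: forward underpriced → reverse cash-and-carry (short the stock, invest proceeds at r, pay the dividends, go long the forward).
Profit at T = |F_mkt − F*| = |555.27 − 575.5531| = $20.28 per share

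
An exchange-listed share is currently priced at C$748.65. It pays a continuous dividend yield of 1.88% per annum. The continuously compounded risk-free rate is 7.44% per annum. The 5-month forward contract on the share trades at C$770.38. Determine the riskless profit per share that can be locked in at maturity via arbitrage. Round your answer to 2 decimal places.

Fair forward: F* = S·e^(carry·T), with carry = (r − q) = 0.0744 − 0.0188 = 0.0556
F* = 748.65 · e^(0.0556 × 5/12) = 748.65 · e^0.023167 = 748.65 × 1.023437 = C$766.1961
Market C$770.38 > fair C$766.1961: forward overpriced → cash-and-carry (buy spot, short the forward).
At maturity, profit = |F_mkt − F*| = |770.38 − 766.1961| = C$4.18 per share

C$4.18 per share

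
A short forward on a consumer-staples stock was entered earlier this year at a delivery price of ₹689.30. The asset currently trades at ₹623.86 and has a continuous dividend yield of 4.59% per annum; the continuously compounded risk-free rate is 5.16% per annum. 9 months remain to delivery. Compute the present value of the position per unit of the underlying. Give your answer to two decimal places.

₹60.38

Current fair forward for the remaining 9 months: F = S·e^((r − q)·T), (r − q) = 0.0516 − 0.0459 = 0.0057
F = 623.86 · e^(0.0057 × 9/12) = 623.86 × 1.004284 = 626.5326
Value of long forward = (F − K)·e^(−rT) = (626.5326 − 689.30) · e^(−0.0516·9/12)
= -62.7674 × 0.962039 = -60.38
Short position value = −(long value) = ₹60.38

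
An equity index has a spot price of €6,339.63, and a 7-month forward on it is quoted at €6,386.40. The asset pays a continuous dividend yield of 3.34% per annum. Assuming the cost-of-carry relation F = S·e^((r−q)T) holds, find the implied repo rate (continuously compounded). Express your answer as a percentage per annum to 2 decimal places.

From F = S·e^((r−q)T): (r − q) = ln(F/S)/T
ln(6386.40/6339.63) = ln(1.007377) = 0.007350
(r − q) = 0.007350 / (7/12) = 0.012600
r = ln(F/S)/T + q = 0.012600 + 0.0334 = 0.046000
r = 4.60%

4.60%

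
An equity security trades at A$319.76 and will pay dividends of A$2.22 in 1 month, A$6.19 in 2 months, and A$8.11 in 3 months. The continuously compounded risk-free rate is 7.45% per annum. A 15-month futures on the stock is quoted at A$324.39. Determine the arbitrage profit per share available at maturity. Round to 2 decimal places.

A$8.71 per share

PV(dividends) I = 2.22·e^(−0.0745·1/12) + 6.19·e^(−0.0745·2/12) + 8.11·e^(−0.0745·3/12) = 16.2802
Fair futures F* = (S − I)·e^(rT) = (319.76 − 16.2802)·e^0.093125 = 303.4798 × 1.097599 = 333.0991
Market A$324.39 < fair 333.0991: forward underpriced → reverse cash-and-carry (short the stock, invest proceeds at r, pay the dividends, go long the forward).
Profit at T = |F_mkt − F*| = |324.39 − 333.0991| = A$8.71 per share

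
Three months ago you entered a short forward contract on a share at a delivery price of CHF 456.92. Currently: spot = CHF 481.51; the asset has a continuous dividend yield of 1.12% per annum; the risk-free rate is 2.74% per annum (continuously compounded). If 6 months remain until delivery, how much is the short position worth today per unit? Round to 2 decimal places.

Current fair forward for the remaining 6 months: F = S·e^((r − q)·T), (r − q) = 0.0274 − 0.0112 = 0.0162
F = 481.51 · e^(0.0162 × 6/12) = 481.51 × 1.008133 = 485.4261
Value of long forward = (F − K)·e^(−rT) = (485.4261 − 456.92) · e^(−0.0274·6/12)
= 28.5061 × 0.986393 = 28.12
Short position value = −(long value) = -CHF 28.12

-CHF 28.12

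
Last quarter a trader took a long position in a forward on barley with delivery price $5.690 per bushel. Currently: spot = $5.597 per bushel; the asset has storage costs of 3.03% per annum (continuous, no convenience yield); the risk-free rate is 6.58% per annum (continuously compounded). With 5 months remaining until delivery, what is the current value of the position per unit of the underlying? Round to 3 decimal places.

$0.132 per bushel

Current fair forward for the remaining 5 months: F = S·e^((r + u)·T), (r + u) = 0.0658 + 0.0303 = 0.0961
F = 5.597 · e^(0.0961 × 5/12) = 5.597 × 1.040854 = 5.8257
Value of long forward = (F − K)·e^(−rT) = (5.8257 − 5.690) · e^(−0.0658·5/12)
= 0.1357 × 0.972956 = 0.132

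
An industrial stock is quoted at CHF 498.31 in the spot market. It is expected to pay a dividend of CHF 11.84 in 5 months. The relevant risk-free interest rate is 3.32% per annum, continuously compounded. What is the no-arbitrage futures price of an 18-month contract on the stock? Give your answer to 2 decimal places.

CHF 511.48

PV(dividends) I = 11.84·e^(−0.0332·5/12)
I = 11.6773
F = (S − I)·e^(rT) = (498.31 − 11.6773) · e^(0.0332·18/12)
= 486.6327 · e^0.049800 = 486.6327 × 1.051061 = CHF 511.48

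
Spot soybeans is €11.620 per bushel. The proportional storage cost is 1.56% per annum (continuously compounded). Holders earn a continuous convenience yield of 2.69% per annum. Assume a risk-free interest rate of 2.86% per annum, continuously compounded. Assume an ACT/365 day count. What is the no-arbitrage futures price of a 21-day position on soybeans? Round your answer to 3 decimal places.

€11.632 per bushel

Net carry = r + u − y = 0.0286 + 0.0156 − 0.0269 = 0.0173
F = S·e^((r+u−y)T) = 11.620 · e^(0.0173 × 21/365) = 11.620 · e^0.000995
= 11.620 × 1.000995 = €11.632 per bushel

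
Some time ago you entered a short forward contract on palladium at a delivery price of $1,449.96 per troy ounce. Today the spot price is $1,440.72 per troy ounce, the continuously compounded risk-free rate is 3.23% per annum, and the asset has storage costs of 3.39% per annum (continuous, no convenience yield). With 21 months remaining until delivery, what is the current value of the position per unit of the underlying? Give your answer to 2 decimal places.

Current fair forward for the remaining 21 months: F = S·e^((r + u)·T), (r + u) = 0.0323 + 0.0339 = 0.0662
F = 1440.72 · e^(0.0662 × 21/12) = 1440.72 × 1.12282744 = 1617.6799
Value of long forward = (F − K)·e^(−rT) = (1617.6799 − 1449.96) · e^(−0.0323·21/12)
= 167.7199 × 0.94504286 = 158.50
Short position value = −(long value) = -$158.50

-$158.50 per troy ounce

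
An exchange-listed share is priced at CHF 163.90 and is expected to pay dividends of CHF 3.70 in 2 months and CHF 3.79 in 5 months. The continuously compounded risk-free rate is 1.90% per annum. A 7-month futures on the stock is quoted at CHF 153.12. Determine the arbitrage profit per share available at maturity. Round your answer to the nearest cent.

PV(dividends) I = 3.70·e^(−0.0190·2/12) + 3.79·e^(−0.0190·5/12) = 7.4484
Fair futures F* = (S − I)·e^(rT) = (163.90 − 7.4484)·e^0.011083 = 156.4516 × 1.011145 = 158.1953
Market CHF 153.12 < fair 158.1953: forward underpriced → reverse cash-and-carry (short the stock, invest proceeds at r, pay the dividends, go long the forward).
Profit at T = |F_mkt − F*| = |153.12 − 158.1953| = CHF 5.08 per share

CHF 5.08 per share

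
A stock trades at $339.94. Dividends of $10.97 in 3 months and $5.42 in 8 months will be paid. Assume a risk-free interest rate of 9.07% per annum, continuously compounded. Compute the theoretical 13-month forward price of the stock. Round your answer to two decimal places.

$357.58

PV(dividends) I = 10.97·e^(−0.0907·3/12) + 5.42·e^(−0.0907·8/12)
I = 10.7241 + 5.1020 = 15.8261
F = (S − I)·e^(rT) = (339.94 − 15.8261) · e^(0.0907·13/12)
= 324.1139 · e^0.098258 = 324.1139 × 1.103247 = $357.58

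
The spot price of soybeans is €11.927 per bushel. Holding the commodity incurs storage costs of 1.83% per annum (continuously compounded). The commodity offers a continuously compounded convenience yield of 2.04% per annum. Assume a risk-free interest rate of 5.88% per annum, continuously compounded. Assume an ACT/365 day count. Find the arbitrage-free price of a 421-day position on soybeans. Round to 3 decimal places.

Net carry = r + u − y = 0.0588 + 0.0183 − 0.0204 = 0.0567
F = S·e^((r+u−y)T) = 11.927 · e^(0.0567 × 421/365) = 11.927 · e^0.065399
= 11.927 × 1.067585 = €12.733 per bushel

€12.733 per bushel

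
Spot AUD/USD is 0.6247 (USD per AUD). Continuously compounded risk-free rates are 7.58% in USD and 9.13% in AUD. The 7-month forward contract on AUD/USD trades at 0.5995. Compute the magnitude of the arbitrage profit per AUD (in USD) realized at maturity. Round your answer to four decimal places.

Fair forward: F* = S·e^(carry·T), with carry = (r_USD − r_AUD) = 0.0758 − 0.0913 = -0.0155
F* = 0.6247 · e^(-0.0155 × 7/12) = 0.6247 · e^-0.009042 = 0.6247 × 0.990999 = 0.6191
Market 0.5995 < fair 0.6191: forward underpriced → reverse cash-and-carry (short spot, go long the forward).
At maturity, profit = |F_mkt − F*| = |0.5995 − 0.6191| = 0.0196 per AUD (in USD)

0.0196 per AUD (in USD)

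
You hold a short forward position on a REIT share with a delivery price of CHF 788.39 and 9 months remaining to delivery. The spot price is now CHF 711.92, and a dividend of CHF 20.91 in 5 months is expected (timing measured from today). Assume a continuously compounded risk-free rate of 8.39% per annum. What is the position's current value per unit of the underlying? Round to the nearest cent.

PV(remaining dividends) I = 20.91·e^(−0.0839·5/12) = 20.1917
Current forward F = (S − I)·e^(rT) = (711.92 − 20.1917)·e^(0.0839·9/12) = 691.7283 × 1.064947 = 736.6540
Value (long) = (F − K)·e^(−rT) = (736.6540 − 788.39) × 0.939014 = -48.5808
Short position value = −(long value) = CHF 48.58

CHF 48.58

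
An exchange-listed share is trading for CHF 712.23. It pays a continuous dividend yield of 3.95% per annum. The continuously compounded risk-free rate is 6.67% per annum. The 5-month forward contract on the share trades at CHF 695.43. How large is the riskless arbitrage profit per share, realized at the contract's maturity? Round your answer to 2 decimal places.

CHF 24.92 per share

Fair forward: F* = S·e^(carry·T), with carry = (r − q) = 0.0667 − 0.0395 = 0.0272
F* = 712.23 · e^(0.0272 × 5/12) = 712.23 · e^0.011333 = 712.23 × 1.011397 = CHF 720.3473
Market CHF 695.43 < fair CHF 720.3473: forward underpriced → reverse cash-and-carry (short spot, go long the forward).
At maturity, profit = |F_mkt − F*| = |695.43 − 720.3473| = CHF 24.92 per share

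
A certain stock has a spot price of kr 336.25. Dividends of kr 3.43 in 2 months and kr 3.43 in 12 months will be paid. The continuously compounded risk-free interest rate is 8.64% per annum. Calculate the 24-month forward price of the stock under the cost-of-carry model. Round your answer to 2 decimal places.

PV(dividends) I = 3.43·e^(−0.0864·2/12) + 3.43·e^(−0.0864·12/12)
I = 3.3810 + 3.1461 = 6.5271
F = (S − I)·e^(rT) = (336.25 − 6.5271) · e^(0.0864·24/12)
= 329.7229 · e^0.172800 = 329.7229 × 1.188628 = kr 391.92

kr 391.92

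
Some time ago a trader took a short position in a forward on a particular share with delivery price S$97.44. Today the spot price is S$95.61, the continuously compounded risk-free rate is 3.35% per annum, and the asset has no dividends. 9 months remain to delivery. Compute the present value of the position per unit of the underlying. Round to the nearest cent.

Current fair forward for the remaining 9 months: F = S·e^(r·T), r = 0.0335
F = 95.61 · e^(0.0335 × 9/12) = 95.61 × 1.025443 = 98.0426
Value of long forward = (F − K)·e^(−rT) = (98.0426 − 97.44) · e^(−0.0335·9/12)
= 0.6026 × 0.975188 = 0.59
Short position value = −(long value) = -S$0.59

-S$0.59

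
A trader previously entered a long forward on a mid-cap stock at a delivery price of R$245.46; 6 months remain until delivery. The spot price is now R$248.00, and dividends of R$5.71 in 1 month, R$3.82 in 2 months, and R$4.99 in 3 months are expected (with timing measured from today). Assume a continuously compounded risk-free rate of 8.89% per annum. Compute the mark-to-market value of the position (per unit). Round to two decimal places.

PV(remaining dividends) I = 5.71·e^(−0.0889·1/12) + 3.82·e^(−0.0889·2/12) + 4.99·e^(−0.0889·3/12) = 14.3120
Current forward F = (S − I)·e^(rT) = (248.00 − 14.3120)·e^(0.0889·6/12) = 233.6880 × 1.045453 = 244.3098
Value (long) = (F − K)·e^(−rT) = (244.3098 − 245.46) × 0.956523 = -1.1002
Value = -R$1.10

-R$1.10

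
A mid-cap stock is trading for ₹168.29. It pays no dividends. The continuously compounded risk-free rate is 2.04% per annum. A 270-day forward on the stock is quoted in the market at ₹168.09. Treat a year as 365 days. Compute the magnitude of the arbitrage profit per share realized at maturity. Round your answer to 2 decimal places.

Fair forward: F* = S·e^(carry·T), with carry = r = 0.0204
F* = 168.29 · e^(0.0204 × 270/365) = 168.29 · e^0.015090 = 168.29 × 1.015204 = ₹170.8487
Market ₹168.09 < fair ₹170.8487: forward underpriced → reverse cash-and-carry (short spot, go long the forward).
At maturity, profit = |F_mkt − F*| = |168.09 − 170.8487| = ₹2.76 per share

₹2.76 per share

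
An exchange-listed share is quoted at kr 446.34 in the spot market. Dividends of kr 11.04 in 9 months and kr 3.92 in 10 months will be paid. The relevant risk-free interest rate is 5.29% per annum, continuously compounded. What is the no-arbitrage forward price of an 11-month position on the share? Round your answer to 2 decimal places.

PV(dividends) I = 11.04·e^(−0.0529·9/12) + 3.92·e^(−0.0529·10/12)
I = 10.6106 + 3.7509 = 14.3615
F = (S − I)·e^(rT) = (446.34 − 14.3615) · e^(0.0529·11/12)
= 431.9785 · e^0.048492 = 431.9785 × 1.049687 = kr 453.44

kr 453.44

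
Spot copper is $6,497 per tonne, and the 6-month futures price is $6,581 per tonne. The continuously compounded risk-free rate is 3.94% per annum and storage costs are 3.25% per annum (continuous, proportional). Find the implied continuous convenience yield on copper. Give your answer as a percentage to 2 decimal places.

F = S·e^((r+u−y)T) ⇒ (r+u−y) = ln(F/S)/T
ln(6581/6497) = 0.012846; /T ⇒ 0.025692
y = r + u − ln(F/S)/T = 0.0394 + 0.0325 − 0.025692 = 0.046208
y = 4.62%

4.62%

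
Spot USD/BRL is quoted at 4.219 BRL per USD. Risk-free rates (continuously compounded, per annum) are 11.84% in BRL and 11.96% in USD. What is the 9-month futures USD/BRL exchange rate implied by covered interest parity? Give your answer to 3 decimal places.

F = S·e^((r_BRL − r_USD)T) = 4.219 · e^((0.1184 − 0.1196) × 9/12)
= 4.219 · e^-0.000900 = 4.219 × 0.999100
F = 4.215 BRL per USD

4.215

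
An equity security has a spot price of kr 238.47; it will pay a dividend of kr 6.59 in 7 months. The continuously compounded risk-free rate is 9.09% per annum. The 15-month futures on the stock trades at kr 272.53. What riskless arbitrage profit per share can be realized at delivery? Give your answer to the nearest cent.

kr 12.37 per share

PV(dividends) I = 6.59·e^(−0.0909·7/12) = 6.2497
Fair futures F* = (S − I)·e^(rT) = (238.47 − 6.2497)·e^0.113625 = 232.2203 × 1.120332 = 260.1638
Market kr 272.53 > fair 260.1638: forward overpriced → cash-and-carry (borrow at r, buy the stock and collect the dividends, short the forward).
Profit at T = |F_mkt − F*| = |272.53 − 260.1638| = kr 12.37 per share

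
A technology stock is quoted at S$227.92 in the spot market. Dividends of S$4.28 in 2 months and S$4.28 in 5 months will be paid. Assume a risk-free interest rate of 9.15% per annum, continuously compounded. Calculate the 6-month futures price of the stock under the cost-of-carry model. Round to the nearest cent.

PV(dividends) I = 4.28·e^(−0.0915·2/12) + 4.28·e^(−0.0915·5/12)
I = 4.2152 + 4.1199 = 8.3351
F = (S − I)·e^(rT) = (227.92 − 8.3351) · e^(0.0915·6/12)
= 219.5849 · e^0.045750 = 219.5849 × 1.046813 = S$229.86

S$229.86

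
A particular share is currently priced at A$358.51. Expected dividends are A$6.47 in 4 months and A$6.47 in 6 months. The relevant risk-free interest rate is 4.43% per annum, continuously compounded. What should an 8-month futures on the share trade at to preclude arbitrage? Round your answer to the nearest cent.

PV(dividends) I = 6.47·e^(−0.0443·4/12) + 6.47·e^(−0.0443·6/12)
I = 6.3752 + 6.3283 = 12.7035
F = (S − I)·e^(rT) = (358.51 − 12.7035) · e^(0.0443·8/12)
= 345.8065 · e^0.029533 = 345.8065 × 1.029973 = A$356.17

A$356.17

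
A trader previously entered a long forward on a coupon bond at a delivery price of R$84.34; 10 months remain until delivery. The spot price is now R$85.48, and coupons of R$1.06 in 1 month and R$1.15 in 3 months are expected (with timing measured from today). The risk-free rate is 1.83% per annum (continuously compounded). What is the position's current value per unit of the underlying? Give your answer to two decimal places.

PV(remaining coupons) I = 1.06·e^(−0.0183·1/12) + 1.15·e^(−0.0183·3/12) = 2.2031
Current forward F = (S − I)·e^(rT) = (85.48 − 2.2031)·e^(0.0183·10/12) = 83.2769 × 1.015367 = 84.5566
Value (long) = (F − K)·e^(−rT) = (84.5566 − 84.34) × 0.984866 = 0.2133
Value = R$0.21

R$0.21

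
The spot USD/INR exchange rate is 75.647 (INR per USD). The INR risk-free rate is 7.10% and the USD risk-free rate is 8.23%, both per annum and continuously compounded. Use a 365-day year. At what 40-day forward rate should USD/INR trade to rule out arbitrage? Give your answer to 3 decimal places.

75.553

F = S·e^((r_INR − r_USD)T) = 75.647 · e^((0.0710 − 0.0823) × 40/365)
= 75.647 · e^-0.001238 = 75.647 × 0.998763
F = 75.553 INR per USD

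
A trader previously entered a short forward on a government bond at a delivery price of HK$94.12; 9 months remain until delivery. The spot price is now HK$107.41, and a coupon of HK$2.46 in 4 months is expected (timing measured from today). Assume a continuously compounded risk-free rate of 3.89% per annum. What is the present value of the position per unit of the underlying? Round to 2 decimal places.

-HK$13.57

PV(remaining coupons) I = 2.46·e^(−0.0389·4/12) = 2.4283
Current forward F = (S − I)·e^(rT) = (107.41 − 2.4283)·e^(0.0389·9/12) = 104.9817 × 1.029605 = 108.0897
Value (long) = (F − K)·e^(−rT) = (108.0897 − 94.12) × 0.971246 = 13.5680
Short position value = −(long value) = -HK$13.57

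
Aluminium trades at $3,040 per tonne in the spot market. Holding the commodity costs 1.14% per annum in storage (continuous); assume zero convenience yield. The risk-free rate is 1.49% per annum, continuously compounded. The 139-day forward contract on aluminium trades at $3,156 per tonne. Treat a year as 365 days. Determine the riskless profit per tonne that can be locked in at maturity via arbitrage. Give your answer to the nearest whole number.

Fair forward: F* = S·e^(carry·T), with carry = (r + u) = 0.0149 + 0.0114 = 0.0263
F* = 3040 · e^(0.0263 × 139/365) = 3040 · e^0.010016 = 3040 × 1.010066 = $3070.6006
Market $3156 > fair $3070.6006: forward overpriced → cash-and-carry (buy spot, short the forward).
At maturity, profit = |F_mkt − F*| = |3156 − 3070.6006| = $85 per tonne

$85 per tonne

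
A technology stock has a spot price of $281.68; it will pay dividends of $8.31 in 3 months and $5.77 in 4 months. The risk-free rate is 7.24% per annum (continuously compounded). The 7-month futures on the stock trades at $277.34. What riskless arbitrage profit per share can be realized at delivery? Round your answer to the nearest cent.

$2.10 per share

PV(dividends) I = 8.31·e^(−0.0724·3/12) + 5.77·e^(−0.0724·4/12) = 13.7934
Fair futures F* = (S − I)·e^(rT) = (281.68 − 13.7934)·e^0.042233 = 267.8866 × 1.043138 = 279.4427
Market $277.34 < fair 279.4427: forward underpriced → reverse cash-and-carry (short the stock, invest proceeds at r, pay the dividends, go long the forward).
Profit at T = |F_mkt − F*| = |277.34 − 279.4427| = $2.10 per share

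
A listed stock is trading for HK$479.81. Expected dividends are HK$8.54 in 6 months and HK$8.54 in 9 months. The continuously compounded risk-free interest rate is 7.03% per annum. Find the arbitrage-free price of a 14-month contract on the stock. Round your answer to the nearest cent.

PV(dividends) I = 8.54·e^(−0.0703·6/12) + 8.54·e^(−0.0703·9/12)
I = 8.2450 + 8.1014 = 16.3464
F = (S − I)·e^(rT) = (479.81 − 16.3464) · e^(0.0703·14/12)
= 463.4636 · e^0.082017 = 463.4636 × 1.085474 = HK$503.08

HK$503.08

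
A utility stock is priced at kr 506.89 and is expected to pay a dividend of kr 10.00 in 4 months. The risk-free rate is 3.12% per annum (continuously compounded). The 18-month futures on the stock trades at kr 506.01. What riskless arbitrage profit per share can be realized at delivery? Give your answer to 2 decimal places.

kr 14.80 per share

PV(dividends) I = 10.00·e^(−0.0312·4/12) = 9.8965
Fair futures F* = (S − I)·e^(rT) = (506.89 − 9.8965)·e^0.046800 = 496.9935 × 1.047912 = 520.8055
Market kr 506.01 < fair 520.8055: forward underpriced → reverse cash-and-carry (short the stock, invest proceeds at r, pay the dividends, go long the forward).
Profit at T = |F_mkt − F*| = |506.01 − 520.8055| = kr 14.80 per share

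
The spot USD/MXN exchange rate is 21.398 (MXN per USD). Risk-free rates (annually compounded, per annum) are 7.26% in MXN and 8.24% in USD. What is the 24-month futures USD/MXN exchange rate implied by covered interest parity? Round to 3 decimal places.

21.012

By covered interest parity, F = S · (1+r_MXN)^T / (1+r_USD)^T
= 21.398 × 1.150471 / 1.171590 = 21.398 × 0.981974
F = 21.012 MXN per USD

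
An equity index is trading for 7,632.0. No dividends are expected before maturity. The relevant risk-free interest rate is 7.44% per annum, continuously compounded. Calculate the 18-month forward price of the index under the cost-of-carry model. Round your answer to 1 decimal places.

F = S·e^(rT) = 7632.0 · e^(0.0744 × 18/12)
= 7632.0 · e^0.111600 = 7632.0 × 1.118066
F = 8,533.1

8,533.1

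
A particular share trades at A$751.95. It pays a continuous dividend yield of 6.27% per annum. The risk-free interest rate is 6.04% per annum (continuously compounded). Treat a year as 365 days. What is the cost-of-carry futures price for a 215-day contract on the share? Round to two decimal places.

A$750.93

F = S·e^((r − q)T) = 751.95 · e^((0.0604 − 0.0627) × 215/365)
= 751.95 · e^-0.001355 = 751.95 × 0.998646
F = A$750.93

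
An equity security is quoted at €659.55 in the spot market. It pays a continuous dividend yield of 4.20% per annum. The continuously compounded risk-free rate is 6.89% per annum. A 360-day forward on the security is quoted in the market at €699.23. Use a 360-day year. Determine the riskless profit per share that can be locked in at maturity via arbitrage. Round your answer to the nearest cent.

€21.70 per share

Fair forward: F* = S·e^(carry·T), with carry = (r − q) = 0.0689 − 0.0420 = 0.0269
F* = 659.55 · e^(0.0269 × 360/360) = 659.55 · e^0.026900 = 659.55 × 1.027265 = €677.5326
Market €699.23 > fair €677.5326: forward overpriced → cash-and-carry (buy spot, short the forward).
At maturity, profit = |F_mkt − F*| = |699.23 − 677.5326| = €21.70 per share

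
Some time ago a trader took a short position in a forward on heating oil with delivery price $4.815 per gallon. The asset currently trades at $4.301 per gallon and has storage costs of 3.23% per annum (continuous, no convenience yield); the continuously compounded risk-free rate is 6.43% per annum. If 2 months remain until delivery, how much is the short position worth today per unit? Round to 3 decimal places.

$0.439 per gallon

Current fair forward for the remaining 2 months: F = S·e^((r + u)·T), (r + u) = 0.0643 + 0.0323 = 0.0966
F = 4.301 · e^(0.0966 × 2/12) = 4.301 × 1.016230 = 4.3708
Value of long forward = (F − K)·e^(−rT) = (4.3708 − 4.815) · e^(−0.0643·2/12)
= -0.4442 × 0.989341 = -0.439
Short position value = −(long value) = $0.439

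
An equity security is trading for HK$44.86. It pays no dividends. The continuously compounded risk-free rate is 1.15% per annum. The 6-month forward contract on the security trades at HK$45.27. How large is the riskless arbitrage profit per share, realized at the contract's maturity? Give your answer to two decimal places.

HK$0.15 per share

Fair forward: F* = S·e^(carry·T), with carry = r = 0.0115
F* = 44.86 · e^(0.0115 × 6/12) = 44.86 · e^0.005750 = 44.86 × 1.005767 = HK$45.1187
Market HK$45.27 > fair HK$45.1187: forward overpriced → cash-and-carry (buy spot, short the forward).
At maturity, profit = |F_mkt − F*| = |45.27 − 45.1187| = HK$0.15 per share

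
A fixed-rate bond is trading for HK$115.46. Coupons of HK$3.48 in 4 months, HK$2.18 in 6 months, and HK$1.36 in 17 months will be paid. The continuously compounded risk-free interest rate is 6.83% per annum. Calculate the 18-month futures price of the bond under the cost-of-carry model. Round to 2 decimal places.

HK$120.45

PV(coupons) I = 3.48·e^(−0.0683·4/12) + 2.18·e^(−0.0683·6/12) + 1.36·e^(−0.0683·17/12)
I = 3.4017 + 2.1068 + 1.2346 = 6.7431
F = (S − I)·e^(rT) = (115.46 − 6.7431) · e^(0.0683·18/12)
= 108.7169 · e^0.102450 = 108.7169 × 1.107882 = HK$120.45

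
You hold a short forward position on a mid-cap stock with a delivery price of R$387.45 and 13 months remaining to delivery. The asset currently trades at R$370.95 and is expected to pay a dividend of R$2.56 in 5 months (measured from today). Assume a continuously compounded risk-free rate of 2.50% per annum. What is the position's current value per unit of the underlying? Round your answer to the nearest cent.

R$8.68

PV(remaining dividends) I = 2.56·e^(−0.0250·5/12) = 2.5335
Current forward F = (S − I)·e^(rT) = (370.95 − 2.5335)·e^(0.0250·13/12) = 368.4165 × 1.027453 = 378.5306
Value (long) = (F − K)·e^(−rT) = (378.5306 − 387.45) × 0.973280 = -8.6811
Short position value = −(long value) = R$8.68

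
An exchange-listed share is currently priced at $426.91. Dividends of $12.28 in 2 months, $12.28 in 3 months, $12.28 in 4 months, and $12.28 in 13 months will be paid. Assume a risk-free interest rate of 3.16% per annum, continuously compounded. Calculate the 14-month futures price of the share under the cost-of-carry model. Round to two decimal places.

$392.71

PV(dividends) I = 12.28·e^(−0.0316·2/12) + 12.28·e^(−0.0316·3/12) + 12.28·e^(−0.0316·4/12) + 12.28·e^(−0.0316·13/12)
I = 12.2155 + 12.1834 + 12.1513 + 11.8667 = 48.4169
F = (S − I)·e^(rT) = (426.91 − 48.4169) · e^(0.0316·14/12)
= 378.4931 · e^0.036867 = 378.4931 × 1.037555 = $392.71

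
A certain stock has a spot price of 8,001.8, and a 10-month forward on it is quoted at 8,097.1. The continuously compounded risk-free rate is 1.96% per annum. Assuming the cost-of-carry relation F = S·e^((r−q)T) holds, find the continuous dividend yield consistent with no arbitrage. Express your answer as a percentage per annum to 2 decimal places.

From F = S·e^((r−q)T): (r − q) = ln(F/S)/T
ln(8097.1/8001.8) = ln(1.011910) = 0.011840
(r − q) = 0.011840 / (10/12) = 0.014208
q = r − ln(F/S)/T = 0.0196 − 0.014208 = 0.005392
q = 0.54%

0.54%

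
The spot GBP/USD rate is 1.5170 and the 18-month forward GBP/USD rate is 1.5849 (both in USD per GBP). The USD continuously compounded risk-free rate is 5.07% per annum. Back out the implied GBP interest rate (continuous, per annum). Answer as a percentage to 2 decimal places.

2.15%

F = S·e^((r_USD − r_GBP)T) ⇒ r_GBP = r_USD − ln(F/S)/T
ln(1.5849/1.5170) = 0.043787; /(18/12) = 0.029191
r_GBP = 0.0507 − 0.029191 = 0.021509
r_GBP = 2.15%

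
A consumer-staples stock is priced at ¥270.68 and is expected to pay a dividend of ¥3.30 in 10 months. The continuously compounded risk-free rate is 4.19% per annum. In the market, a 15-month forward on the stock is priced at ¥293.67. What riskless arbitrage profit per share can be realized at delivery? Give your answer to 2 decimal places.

¥11.79 per share

PV(dividends) I = 3.30·e^(−0.0419·10/12) = 3.1868
Fair forward F* = (S − I)·e^(rT) = (270.68 − 3.1868)·e^0.052375 = 267.4932 × 1.053771 = 281.8766
Market ¥293.67 > fair 281.8766: forward overpriced → cash-and-carry (borrow at r, buy the stock and collect the dividends, short the forward).
Profit at T = |F_mkt − F*| = |293.67 − 281.8766| = ¥11.79 per share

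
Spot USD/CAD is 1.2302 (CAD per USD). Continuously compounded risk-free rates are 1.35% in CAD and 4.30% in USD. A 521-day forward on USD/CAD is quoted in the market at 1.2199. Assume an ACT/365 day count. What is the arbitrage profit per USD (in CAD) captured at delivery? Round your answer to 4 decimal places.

0.0404 per USD (in CAD)

Fair forward: F* = S·e^(carry·T), with carry = (r_CAD − r_USD) = 0.0135 − 0.0430 = -0.0295
F* = 1.2302 · e^(-0.0295 × 521/365) = 1.2302 · e^-0.042108 = 1.2302 × 0.958766 = 1.1795
Market 1.2199 > fair 1.1795: forward overpriced → cash-and-carry (buy spot, short the forward).
At maturity, profit = |F_mkt − F*| = |1.2199 − 1.1795| = 0.0404 per USD (in CAD)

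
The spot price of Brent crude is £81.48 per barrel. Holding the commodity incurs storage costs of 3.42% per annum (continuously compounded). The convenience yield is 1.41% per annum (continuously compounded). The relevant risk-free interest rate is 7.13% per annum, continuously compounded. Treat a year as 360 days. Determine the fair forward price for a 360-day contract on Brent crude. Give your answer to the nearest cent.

£89.28 per barrel

Net carry = r + u − y = 0.0713 + 0.0342 − 0.0141 = 0.0914
F = S·e^((r+u−y)T) = 81.48 · e^(0.0914 × 360/360) = 81.48 · e^0.091400
= 81.48 × 1.095707 = £89.28 per barrel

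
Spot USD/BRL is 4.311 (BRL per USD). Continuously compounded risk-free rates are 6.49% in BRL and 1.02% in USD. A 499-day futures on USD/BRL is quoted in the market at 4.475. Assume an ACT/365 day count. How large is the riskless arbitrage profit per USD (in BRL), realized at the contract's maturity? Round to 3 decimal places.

0.171 per USD (in BRL)

Fair futures: F* = S·e^(carry·T), with carry = (r_BRL − r_USD) = 0.0649 − 0.0102 = 0.0547
F* = 4.311 · e^(0.0547 × 499/365) = 4.311 · e^0.074782 = 4.311 × 1.077649 = 4.6457
Market 4.475 < fair 4.6457: forward underpriced → reverse cash-and-carry (short spot, go long the forward).
At maturity, profit = |F_mkt − F*| = |4.475 − 4.6457| = 0.171 per USD (in BRL)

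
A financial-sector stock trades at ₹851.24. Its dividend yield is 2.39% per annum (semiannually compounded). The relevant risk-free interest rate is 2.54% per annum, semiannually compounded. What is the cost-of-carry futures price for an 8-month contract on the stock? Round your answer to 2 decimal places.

₹852.08

F = S · (1+r/2)^(2T) / (1+q/2)^(2T)
= 851.24 × 1.016969 / 1.015965 = 851.24 × 1.000988
F = ₹852.08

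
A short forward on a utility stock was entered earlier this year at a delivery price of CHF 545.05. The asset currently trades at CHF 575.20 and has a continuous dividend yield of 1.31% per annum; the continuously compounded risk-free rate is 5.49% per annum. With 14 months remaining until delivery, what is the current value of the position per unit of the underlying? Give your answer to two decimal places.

Current fair forward for the remaining 14 months: F = S·e^((r − q)·T), (r − q) = 0.0549 − 0.0131 = 0.0418
F = 575.20 · e^(0.0418 × 14/12) = 575.20 × 1.049975 = 603.9456
Value of long forward = (F − K)·e^(−rT) = (603.9456 − 545.05) · e^(−0.0549·14/12)
= 58.8956 × 0.937958 = 55.24
Short position value = −(long value) = -CHF 55.24

-CHF 55.24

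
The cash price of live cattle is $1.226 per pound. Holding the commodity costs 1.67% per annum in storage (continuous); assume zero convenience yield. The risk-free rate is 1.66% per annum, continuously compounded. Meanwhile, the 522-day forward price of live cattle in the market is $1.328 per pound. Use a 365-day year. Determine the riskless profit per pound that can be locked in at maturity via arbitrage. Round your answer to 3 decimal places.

Fair forward: F* = S·e^(carry·T), with carry = (r + u) = 0.0166 + 0.0167 = 0.0333
F* = 1.226 · e^(0.0333 × 522/365) = 1.226 · e^0.047624 = 1.226 × 1.048776 = $1.2858
Market $1.328 > fair $1.2858: forward overpriced → cash-and-carry (buy spot, short the forward).
At maturity, profit = |F_mkt − F*| = |1.328 − 1.2858| = $0.042 per pound

$0.042 per pound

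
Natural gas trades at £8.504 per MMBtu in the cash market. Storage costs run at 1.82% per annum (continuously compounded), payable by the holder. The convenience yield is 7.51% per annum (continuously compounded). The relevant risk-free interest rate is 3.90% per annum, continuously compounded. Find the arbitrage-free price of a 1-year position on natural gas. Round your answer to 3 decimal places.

Net carry = r + u − y = 0.0390 + 0.0182 − 0.0751 = -0.0179
F = S·e^((r+u−y)T) = 8.504 · e^(-0.0179 × 1) = 8.504 · e^-0.017900
= 8.504 × 0.982259 = £8.353 per MMBtu

£8.353 per MMBtu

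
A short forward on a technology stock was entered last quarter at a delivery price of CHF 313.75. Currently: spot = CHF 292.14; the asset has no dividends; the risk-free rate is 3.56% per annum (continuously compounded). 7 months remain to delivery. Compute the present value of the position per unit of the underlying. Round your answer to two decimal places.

CHF 15.16

Current fair forward for the remaining 7 months: F = S·e^(r·T), r = 0.0356
F = 292.14 · e^(0.0356 × 7/12) = 292.14 × 1.020984 = 298.2703
Value of long forward = (F − K)·e^(−rT) = (298.2703 − 313.75) · e^(−0.0356·7/12)
= -15.4797 × 0.979447 = -15.16
Short position value = −(long value) = CHF 15.16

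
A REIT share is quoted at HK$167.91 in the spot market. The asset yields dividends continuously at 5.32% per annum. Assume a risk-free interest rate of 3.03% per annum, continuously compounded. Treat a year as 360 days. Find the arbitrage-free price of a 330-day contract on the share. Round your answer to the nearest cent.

HK$164.42

F = S·e^((r − q)T) = 167.91 · e^((0.0303 − 0.0532) × 330/360)
= 167.91 · e^-0.020992 = 167.91 × 0.979227
F = HK$164.42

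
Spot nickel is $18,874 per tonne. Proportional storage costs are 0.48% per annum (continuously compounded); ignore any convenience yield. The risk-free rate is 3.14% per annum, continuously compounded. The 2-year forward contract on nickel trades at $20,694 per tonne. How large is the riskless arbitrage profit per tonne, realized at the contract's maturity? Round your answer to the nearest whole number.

$403 per tonne

Fair forward: F* = S·e^(carry·T), with carry = (r + u) = 0.0314 + 0.0048 = 0.0362
F* = 18874 · e^(0.0362 × 2) = 18874 · e^0.072400 = 18874 × 1.075085 = $20291.1543
Market $20694 > fair $20291.1543: forward overpriced → cash-and-carry (buy spot, short the forward).
At maturity, profit = |F_mkt − F*| = |20694 − 20291.1543| = $403 per tonne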